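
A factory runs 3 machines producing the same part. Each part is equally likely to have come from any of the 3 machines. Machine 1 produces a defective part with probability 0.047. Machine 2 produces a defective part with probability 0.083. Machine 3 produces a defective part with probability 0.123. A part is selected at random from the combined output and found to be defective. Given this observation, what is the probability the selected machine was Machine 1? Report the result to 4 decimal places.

P(defective|M1) = 0.047; P(defective|M2) = 0.083; P(defective|M3) = 0.123.
Prior × likelihood for each source: 0.333333·0.047=0.01567, 0.333333·0.083=0.02767, 0.333333·0.123=0.04100. Summing gives P(defective) = 0.084333.
P(Machine 1 | defective) = 0.01567 / 0.084333 = 0.1858.

Posterior probability ≈ 0.1858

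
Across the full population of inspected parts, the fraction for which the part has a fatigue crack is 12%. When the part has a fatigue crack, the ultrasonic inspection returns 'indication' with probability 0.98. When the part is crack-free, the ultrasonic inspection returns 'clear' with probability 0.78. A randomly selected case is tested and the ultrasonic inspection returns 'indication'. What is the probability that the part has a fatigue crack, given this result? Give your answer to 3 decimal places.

Write H for 'the part has a fatigue crack'. Prior odds H:¬H = 0.12/0.88 = 0.13636. For the 'indication' outcome, the likelihood ratio is 0.98/0.22 = 4.4545.
Posterior odds = 0.13636 × 4.4545 = 0.60744, so P(H|E) = 0.60744/(1+0.60744) = 0.378.

P(H | E) ≈ 0.378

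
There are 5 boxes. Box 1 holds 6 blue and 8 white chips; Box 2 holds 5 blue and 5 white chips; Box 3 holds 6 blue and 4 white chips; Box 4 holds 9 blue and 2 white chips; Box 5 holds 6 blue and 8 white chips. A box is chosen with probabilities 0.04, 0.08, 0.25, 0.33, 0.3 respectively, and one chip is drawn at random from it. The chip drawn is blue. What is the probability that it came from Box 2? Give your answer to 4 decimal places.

Posterior probability ≈ 0.0660

Tabulate prior·likelihood by source: [1] prior 0.04, lik 0.4286, product 0.01714; [2] prior 0.08, lik 0.5, product 0.04000; [3] prior 0.25, lik 0.6, product 0.1500; [4] prior 0.33, lik 0.8182, product 0.2700; [5] prior 0.3, lik 0.4286, product 0.1286.
Normalizing constant = 0.60571; the posterior for Box 2 is its product over the sum, 0.04000/0.60571 = 0.0660.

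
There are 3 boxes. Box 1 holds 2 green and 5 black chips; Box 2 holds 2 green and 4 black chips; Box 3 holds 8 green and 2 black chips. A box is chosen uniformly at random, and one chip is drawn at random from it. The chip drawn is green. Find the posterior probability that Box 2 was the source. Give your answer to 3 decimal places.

Posterior probability ≈ 0.235

Tabulate prior·likelihood by source: [1] prior 0.333333, lik 0.2857, product 0.09524; [2] prior 0.333333, lik 0.3333, product 0.1111; [3] prior 0.333333, lik 0.8, product 0.2667.
Normalizing constant = 0.47302; the posterior for Box 2 is its product over the sum, 0.1111/0.47302 = 0.235.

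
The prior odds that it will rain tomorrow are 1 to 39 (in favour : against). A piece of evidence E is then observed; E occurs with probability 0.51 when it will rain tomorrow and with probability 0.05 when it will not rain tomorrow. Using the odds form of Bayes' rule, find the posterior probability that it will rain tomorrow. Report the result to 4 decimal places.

Posterior probability ≈ 0.2073

Prior odds = 1/39 = 0.025641. In log-odds, ln(0.025641) = -3.6636.
Add log likelihood ratio: ln(10.200) = 2.3224.
Posterior log-odds = -1.3412, so posterior odds = exp(-1.3412) = 0.26154. Converting, P(H|E) = 0.26154/1.2615 = 0.2073.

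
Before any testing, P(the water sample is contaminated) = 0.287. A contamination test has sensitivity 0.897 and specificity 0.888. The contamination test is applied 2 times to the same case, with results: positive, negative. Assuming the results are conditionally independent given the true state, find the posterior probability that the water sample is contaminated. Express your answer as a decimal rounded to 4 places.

Let H be the event that the water sample is contaminated; start with P(H) = 0.287. P('positive'|H) = 0.897, P('positive'|¬H) = 0.112.
Update on result 1 ('positive'): P(H) ← 0.897·0.2870 / (0.897·0.2870 + 0.112·0.7130) = 0.25744/0.33730 = 0.7632.
Update on result 2 ('negative'): P(H) ← 0.103·0.7632 / (0.103·0.7632 + 0.888·0.2368) = 0.078614/0.28885 = 0.2722.

Posterior P(H) ≈ 0.2722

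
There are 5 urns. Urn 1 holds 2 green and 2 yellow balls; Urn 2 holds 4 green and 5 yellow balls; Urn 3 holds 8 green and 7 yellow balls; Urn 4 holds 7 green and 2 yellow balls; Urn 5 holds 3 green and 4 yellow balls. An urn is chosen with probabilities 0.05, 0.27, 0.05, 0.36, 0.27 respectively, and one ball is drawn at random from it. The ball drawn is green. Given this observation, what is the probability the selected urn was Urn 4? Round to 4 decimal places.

Posterior probability ≈ 0.4935

Tabulate prior·likelihood by source: [1] prior 0.05, lik 0.5, product 0.02500; [2] prior 0.27, lik 0.4444, product 0.1200; [3] prior 0.05, lik 0.5333, product 0.02667; [4] prior 0.36, lik 0.7778, product 0.2800; [5] prior 0.27, lik 0.4286, product 0.1157.
Normalizing constant = 0.56738; the posterior for Urn 4 is its product over the sum, 0.2800/0.56738 = 0.4935.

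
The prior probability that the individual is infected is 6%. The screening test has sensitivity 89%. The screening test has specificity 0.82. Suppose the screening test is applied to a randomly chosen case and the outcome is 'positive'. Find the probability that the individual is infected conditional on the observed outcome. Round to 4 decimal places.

P(H | E) ≈ 0.2399

Write H for 'the individual is infected'. Prior odds H:¬H = 0.06/0.94 = 0.063830. For the 'positive' outcome, the likelihood ratio is 0.89/0.18 = 4.9444.
Posterior odds = 0.063830 × 4.9444 = 0.31560, so P(H|E) = 0.31560/(1+0.31560) = 0.2399.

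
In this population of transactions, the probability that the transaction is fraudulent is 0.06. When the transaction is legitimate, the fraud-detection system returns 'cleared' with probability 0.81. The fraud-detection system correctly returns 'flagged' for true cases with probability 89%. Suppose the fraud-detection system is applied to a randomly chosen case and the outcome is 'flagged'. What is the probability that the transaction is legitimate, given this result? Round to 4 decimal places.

P(¬H | E) ≈ 0.7698

Write H for 'the transaction is fraudulent'. Prior odds H:¬H = 0.06/0.94 = 0.063830. For the 'flagged' outcome, the likelihood ratio is 0.89/0.19 = 4.6842.
Posterior odds = 0.063830 × 4.6842 = 0.29899, so P(H|E) = 0.29899/(1+0.29899) = 0.2302. Then P(¬H|E) = 1 − 0.2302 = 0.7698.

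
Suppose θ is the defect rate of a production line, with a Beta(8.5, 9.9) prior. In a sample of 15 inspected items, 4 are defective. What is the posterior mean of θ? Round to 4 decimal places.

The binomial likelihood is conjugate to the Beta prior: with 4 successes and 11 failures, the posterior is Beta(8.5+4, 9.9+11) = Beta(12.5, 20.9).
Posterior mean = α/(α+β) = 12.5/33.4 = 0.3743.

Posterior mean ≈ 0.3743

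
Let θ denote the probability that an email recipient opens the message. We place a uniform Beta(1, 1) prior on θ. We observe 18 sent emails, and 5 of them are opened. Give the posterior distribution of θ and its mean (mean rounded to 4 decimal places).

The binomial likelihood is conjugate to the Beta prior: with 5 successes and 13 failures, the posterior is Beta(1+5, 1+13) = Beta(6, 14).
Posterior mean = α/(α+β) = 6/20 = 0.3000.

Posterior: Beta(6, 14); mean ≈ 0.3000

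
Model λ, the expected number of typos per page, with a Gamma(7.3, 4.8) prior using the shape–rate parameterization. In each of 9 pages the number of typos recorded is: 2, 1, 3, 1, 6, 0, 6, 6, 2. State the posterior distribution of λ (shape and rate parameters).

Total count ∑xᵢ = 27 over n = 9 pages.
Gamma is conjugate to the Poisson likelihood: posterior is Gamma(shape = 7.3+27 = 34.3, rate = 4.8+9 = 13.8).

Posterior: Gamma(shape=34.3, rate=13.8)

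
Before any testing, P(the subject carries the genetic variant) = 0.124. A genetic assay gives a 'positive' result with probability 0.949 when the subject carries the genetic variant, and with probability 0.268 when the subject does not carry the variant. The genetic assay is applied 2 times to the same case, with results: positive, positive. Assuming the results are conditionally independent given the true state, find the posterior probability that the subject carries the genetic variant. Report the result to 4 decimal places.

Posterior P(H) ≈ 0.6396

Let H be the event that the subject carries the genetic variant; start with P(H) = 0.124. P('positive'|H) = 0.949, P('positive'|¬H) = 0.268.
Update on result 1 ('positive'): P(H) ← 0.949·0.1240 / (0.949·0.1240 + 0.268·0.8760) = 0.11768/0.35244 = 0.3339.
Update on result 2 ('positive'): P(H) ← 0.949·0.3339 / (0.949·0.3339 + 0.268·0.6661) = 0.31686/0.49538 = 0.6396.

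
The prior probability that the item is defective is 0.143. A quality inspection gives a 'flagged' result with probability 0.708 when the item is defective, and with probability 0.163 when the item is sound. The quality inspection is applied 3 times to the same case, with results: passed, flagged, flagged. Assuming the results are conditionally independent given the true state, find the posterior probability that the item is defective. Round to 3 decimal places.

Let H be the event that the item is defective; start with P(H) = 0.143. P('flagged'|H) = 0.708, P('flagged'|¬H) = 0.163.
Update on result 1 ('passed'): P(H) ← 0.292·0.1430 / (0.292·0.1430 + 0.837·0.8570) = 0.041756/0.75906 = 0.0550.
Update on result 2 ('flagged'): P(H) ← 0.708·0.0550 / (0.708·0.0550 + 0.163·0.9450) = 0.038947/0.19298 = 0.2018.
Update on result 3 ('flagged'): P(H) ← 0.708·0.2018 / (0.708·0.2018 + 0.163·0.7982) = 0.14289/0.27299 = 0.5234.

Posterior P(H) ≈ 0.523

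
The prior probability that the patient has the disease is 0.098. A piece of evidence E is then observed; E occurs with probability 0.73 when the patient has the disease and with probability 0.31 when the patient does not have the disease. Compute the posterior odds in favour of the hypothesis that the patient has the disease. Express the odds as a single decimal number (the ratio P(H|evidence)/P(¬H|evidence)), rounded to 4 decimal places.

Prior odds = 0.098/(1−0.098) = 0.10865. In log-odds, ln(0.10865) = -2.2196.
Add log likelihood ratio: ln(2.3548) = 0.85647.
Posterior log-odds = -1.3632, so posterior odds = exp(-1.3632) = 0.25585.

Posterior odds ≈ 0.2558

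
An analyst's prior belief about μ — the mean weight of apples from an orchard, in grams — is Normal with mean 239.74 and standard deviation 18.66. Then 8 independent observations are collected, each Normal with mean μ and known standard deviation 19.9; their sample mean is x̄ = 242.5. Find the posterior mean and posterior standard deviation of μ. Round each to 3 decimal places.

With known σ, the Normal prior is conjugate. Weight on the data is w = (n/σ²)/(n/σ² + 1/τ₀²) = 0.0202015/(0.0202015+0.00287195) = 0.87553.
Posterior mean = w·x̄ + (1−w)·μ₀ = 0.87553·242.5 + 0.12447·239.74 = 242.156. Posterior variance = 1/(0.0202015+0.00287195) = 43.3398, so SD = 6.583.

Posterior mean ≈ 242.156; posterior SD ≈ 6.583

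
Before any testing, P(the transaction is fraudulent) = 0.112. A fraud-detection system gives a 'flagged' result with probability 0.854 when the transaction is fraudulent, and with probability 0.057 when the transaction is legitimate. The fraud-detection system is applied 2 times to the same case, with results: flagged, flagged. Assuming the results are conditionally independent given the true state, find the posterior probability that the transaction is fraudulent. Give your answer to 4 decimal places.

Posterior P(H) ≈ 0.9659

Let H be the event that the transaction is fraudulent; start with P(H) = 0.112. P('flagged'|H) = 0.854, P('flagged'|¬H) = 0.057.
Update on result 1 ('flagged'): P(H) ← 0.854·0.1120 / (0.854·0.1120 + 0.057·0.8880) = 0.095648/0.14626 = 0.6539.
Update on result 2 ('flagged'): P(H) ← 0.854·0.6539 / (0.854·0.6539 + 0.057·0.3461) = 0.55847/0.57819 = 0.9659.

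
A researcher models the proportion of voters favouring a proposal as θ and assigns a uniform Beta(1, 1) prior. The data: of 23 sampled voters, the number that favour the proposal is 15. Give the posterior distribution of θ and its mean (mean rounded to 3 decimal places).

Observing 15 successes and 8 failures updates Beta(1, 1) by adding the success and failure counts to the two shape parameters: α = 1+15 = 16, β = 1+8 = 9.
Posterior mean = α/(α+β) = 16/25 = 0.640.

Posterior: Beta(16, 9); mean ≈ 0.640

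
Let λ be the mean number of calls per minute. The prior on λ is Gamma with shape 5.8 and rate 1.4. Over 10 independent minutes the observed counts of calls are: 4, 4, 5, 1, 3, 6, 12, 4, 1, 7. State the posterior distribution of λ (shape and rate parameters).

Total count ∑xᵢ = 47 over n = 10 minutes.
Gamma is conjugate to the Poisson likelihood: posterior is Gamma(shape = 5.8+47 = 52.8, rate = 1.4+10 = 11.4).

Posterior: Gamma(shape=52.8, rate=11.4)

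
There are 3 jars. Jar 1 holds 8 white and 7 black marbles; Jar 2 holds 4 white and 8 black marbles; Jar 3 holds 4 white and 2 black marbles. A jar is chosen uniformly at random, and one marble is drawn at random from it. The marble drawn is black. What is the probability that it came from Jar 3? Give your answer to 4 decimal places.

P(black|Jar 1) = 0.4667; P(black|Jar 2) = 0.6667; P(black|Jar 3) = 0.3333.
Prior × likelihood for each source: 0.333333·0.4667=0.1556, 0.333333·0.6667=0.2222, 0.333333·0.3333=0.1111. Summing gives P(black) = 0.48889.
P(Jar 3 | black) = 0.1111 / 0.48889 = 0.2273.

Posterior probability ≈ 0.2273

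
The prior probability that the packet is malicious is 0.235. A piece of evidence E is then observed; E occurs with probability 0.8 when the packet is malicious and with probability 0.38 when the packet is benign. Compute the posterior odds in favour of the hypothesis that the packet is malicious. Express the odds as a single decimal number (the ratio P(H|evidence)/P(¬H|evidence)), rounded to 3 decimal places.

Prior odds = 0.235/(1−0.235) = 0.30719. In log-odds, ln(0.30719) = -1.1803.
Add log likelihood ratio: ln(2.1053) = 0.74444.
Posterior log-odds = -0.43585, so posterior odds = exp(-0.43585) = 0.64671.

Posterior odds ≈ 0.647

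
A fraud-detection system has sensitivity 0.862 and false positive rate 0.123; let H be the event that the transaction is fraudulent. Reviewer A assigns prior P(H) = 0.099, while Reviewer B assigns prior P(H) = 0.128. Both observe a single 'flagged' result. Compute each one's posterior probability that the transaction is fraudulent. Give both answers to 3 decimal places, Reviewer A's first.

P('+'|H) = 0.862, P('+'|¬H) = 0.123.
Reviewer A: numerator 0.862·0.099 = 0.085338; evidence = 0.085338+0.123·0.901 = 0.19616; posterior = 0.435.
Reviewer B: numerator 0.862·0.128 = 0.11034; evidence = 0.11034+0.123·0.872 = 0.21759; posterior = 0.507.

Reviewer A: 0.435; Reviewer B: 0.507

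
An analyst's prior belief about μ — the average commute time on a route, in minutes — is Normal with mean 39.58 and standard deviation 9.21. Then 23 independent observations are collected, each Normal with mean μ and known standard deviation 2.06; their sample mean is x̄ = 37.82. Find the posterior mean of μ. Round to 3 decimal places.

Prior precision 1/τ₀² = 1/9.21² = 0.0117891; data precision n/σ² = 23/2.06² = 5.41993.
Posterior precision = 0.0117891 + 5.41993 = 5.43172.
Posterior mean = (0.0117891·39.58 + 5.41993·37.82) / 5.43172 = 37.824.

Posterior mean ≈ 37.824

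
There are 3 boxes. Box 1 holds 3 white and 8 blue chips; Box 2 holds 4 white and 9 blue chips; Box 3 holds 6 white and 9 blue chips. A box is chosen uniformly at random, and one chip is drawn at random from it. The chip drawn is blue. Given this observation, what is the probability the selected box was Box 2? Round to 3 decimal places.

P(blue|Box 1) = 0.7273; P(blue|Box 2) = 0.6923; P(blue|Box 3) = 0.6.
Prior × likelihood for each source: 0.333333·0.7273=0.2424, 0.333333·0.6923=0.2308, 0.333333·0.6=0.2000. Summing gives P(blue) = 0.67319.
P(Box 2 | blue) = 0.2308 / 0.67319 = 0.343.

Posterior probability ≈ 0.343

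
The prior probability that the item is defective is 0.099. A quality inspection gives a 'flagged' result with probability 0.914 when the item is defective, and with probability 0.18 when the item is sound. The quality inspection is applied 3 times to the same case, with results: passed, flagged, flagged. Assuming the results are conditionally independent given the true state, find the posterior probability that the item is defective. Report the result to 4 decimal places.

Posterior P(H) ≈ 0.2291

Let H be the event that the item is defective; start with P(H) = 0.099. P('flagged'|H) = 0.914, P('flagged'|¬H) = 0.18.
Update on result 1 ('passed'): P(H) ← 0.086·0.0990 / (0.086·0.0990 + 0.82·0.9010) = 0.0085140/0.74733 = 0.0114.
Update on result 2 ('flagged'): P(H) ← 0.914·0.0114 / (0.914·0.0114 + 0.18·0.9886) = 0.010413/0.18836 = 0.0553.
Update on result 3 ('flagged'): P(H) ← 0.914·0.0553 / (0.914·0.0553 + 0.18·0.9447) = 0.050526/0.22058 = 0.2291.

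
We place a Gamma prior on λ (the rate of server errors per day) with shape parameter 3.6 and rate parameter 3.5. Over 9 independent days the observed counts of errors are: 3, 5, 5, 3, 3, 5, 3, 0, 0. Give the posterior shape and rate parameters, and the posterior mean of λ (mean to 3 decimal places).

Total count ∑xᵢ = 27 over n = 9 days.
Gamma is conjugate to the Poisson likelihood: posterior is Gamma(shape = 3.6+27 = 30.6, rate = 3.5+9 = 12.5).
Posterior mean = shape/rate = 30.6/12.5 = 2.448.

Posterior: Gamma(shape=30.6, rate=12.5); mean ≈ 2.448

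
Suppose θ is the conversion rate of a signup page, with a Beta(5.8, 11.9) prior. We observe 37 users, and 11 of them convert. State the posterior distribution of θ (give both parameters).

Posterior: Beta(16.8, 37.9)

Observing 11 successes and 26 failures updates Beta(5.8, 11.9) by adding the success and failure counts to the two shape parameters: α = 5.8+11 = 16.8, β = 11.9+26 = 37.9.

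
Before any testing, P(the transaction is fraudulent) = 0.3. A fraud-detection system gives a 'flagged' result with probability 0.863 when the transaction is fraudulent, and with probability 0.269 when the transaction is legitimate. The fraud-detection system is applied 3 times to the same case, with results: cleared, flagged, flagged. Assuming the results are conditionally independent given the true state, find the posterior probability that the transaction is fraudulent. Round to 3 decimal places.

Posterior P(H) ≈ 0.453

Let H be the event that the transaction is fraudulent; start with P(H) = 0.3. P('flagged'|H) = 0.863, P('flagged'|¬H) = 0.269.
Update on result 1 ('cleared'): P(H) ← 0.137·0.3000 / (0.137·0.3000 + 0.731·0.7000) = 0.041100/0.55280 = 0.0743.
Update on result 2 ('flagged'): P(H) ← 0.863·0.0743 / (0.863·0.0743 + 0.269·0.9257) = 0.064163/0.31316 = 0.2049.
Update on result 3 ('flagged'): P(H) ← 0.863·0.2049 / (0.863·0.2049 + 0.269·0.7951) = 0.17682/0.39070 = 0.4526.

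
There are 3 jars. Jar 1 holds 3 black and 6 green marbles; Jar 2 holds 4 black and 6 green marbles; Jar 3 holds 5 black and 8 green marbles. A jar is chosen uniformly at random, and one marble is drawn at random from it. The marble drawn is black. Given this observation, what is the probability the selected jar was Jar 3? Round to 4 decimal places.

Tabulate prior·likelihood by source: [1] prior 0.333333, lik 0.3333, product 0.1111; [2] prior 0.333333, lik 0.4, product 0.1333; [3] prior 0.333333, lik 0.3846, product 0.1282.
Normalizing constant = 0.37265; the posterior for Jar 3 is its product over the sum, 0.1282/0.37265 = 0.3440.

Posterior probability ≈ 0.3440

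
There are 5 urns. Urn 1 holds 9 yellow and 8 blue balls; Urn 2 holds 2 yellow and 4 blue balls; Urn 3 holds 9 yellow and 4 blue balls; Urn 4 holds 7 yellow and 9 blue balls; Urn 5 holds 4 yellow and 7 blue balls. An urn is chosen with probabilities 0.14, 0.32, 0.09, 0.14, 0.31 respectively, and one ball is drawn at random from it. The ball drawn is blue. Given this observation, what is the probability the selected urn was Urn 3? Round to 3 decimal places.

Posterior probability ≈ 0.048

P(blue|Urn 1) = 0.4706; P(blue|Urn 2) = 0.6667; P(blue|Urn 3) = 0.3077; P(blue|Urn 4) = 0.5625; P(blue|Urn 5) = 0.6364.
Prior × likelihood for each source: 0.14·0.4706=0.06588, 0.32·0.6667=0.2133, 0.09·0.3077=0.02769, 0.14·0.5625=0.07875, 0.31·0.6364=0.1973. Summing gives P(blue) = 0.58293.
P(Urn 3 | blue) = 0.02769 / 0.58293 = 0.048.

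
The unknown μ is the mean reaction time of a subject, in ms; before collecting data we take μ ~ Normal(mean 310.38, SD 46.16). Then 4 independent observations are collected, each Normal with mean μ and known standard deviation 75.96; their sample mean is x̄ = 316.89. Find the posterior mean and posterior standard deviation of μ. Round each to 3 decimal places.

Posterior mean ≈ 314.262; posterior SD ≈ 29.329

Prior precision 1/τ₀² = 1/46.16² = 0.00046932; data precision n/σ² = 4/75.96² = 0.00069325.
Posterior precision = 0.00046932 + 0.00069325 = 0.00116257, giving posterior SD = 1/√0.00116257 = 29.329.
Posterior mean = (0.00046932·310.38 + 0.00069325·316.89) / 0.00116257 = 314.262.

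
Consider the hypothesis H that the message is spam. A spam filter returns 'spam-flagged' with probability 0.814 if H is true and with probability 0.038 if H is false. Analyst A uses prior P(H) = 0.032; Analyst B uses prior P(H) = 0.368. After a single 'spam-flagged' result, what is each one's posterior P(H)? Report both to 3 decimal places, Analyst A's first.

P('+'|H) = 0.814, P('+'|¬H) = 0.038.
Analyst A: numerator 0.814·0.032 = 0.026048; evidence = 0.026048+0.038·0.968 = 0.062832; posterior = 0.415.
Analyst B: numerator 0.814·0.368 = 0.29955; evidence = 0.29955+0.038·0.632 = 0.32357; posterior = 0.926.

Analyst A: 0.415; Analyst B: 0.926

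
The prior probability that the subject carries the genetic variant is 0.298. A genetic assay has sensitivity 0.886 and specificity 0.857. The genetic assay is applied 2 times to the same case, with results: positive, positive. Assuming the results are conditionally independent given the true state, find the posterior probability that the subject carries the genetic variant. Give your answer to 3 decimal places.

Posterior P(H) ≈ 0.942

Let H be the event that the subject carries the genetic variant; start with P(H) = 0.298. P('positive'|H) = 0.886, P('positive'|¬H) = 0.143.
Update on result 1 ('positive'): P(H) ← 0.886·0.2980 / (0.886·0.2980 + 0.143·0.7020) = 0.26403/0.36441 = 0.7245.
Update on result 2 ('positive'): P(H) ← 0.886·0.7245 / (0.886·0.7245 + 0.143·0.2755) = 0.64193/0.68132 = 0.9422.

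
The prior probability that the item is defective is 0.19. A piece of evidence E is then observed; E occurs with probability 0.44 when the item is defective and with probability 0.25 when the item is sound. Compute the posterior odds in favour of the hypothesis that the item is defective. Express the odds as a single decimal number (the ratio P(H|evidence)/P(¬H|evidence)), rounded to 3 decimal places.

Posterior odds ≈ 0.413

Prior odds = 0.19/(1−0.19) = 0.23457.
Likelihood ratio for E = 0.44/0.25 = 1.7600.
Posterior odds = prior odds × LR = 0.41284.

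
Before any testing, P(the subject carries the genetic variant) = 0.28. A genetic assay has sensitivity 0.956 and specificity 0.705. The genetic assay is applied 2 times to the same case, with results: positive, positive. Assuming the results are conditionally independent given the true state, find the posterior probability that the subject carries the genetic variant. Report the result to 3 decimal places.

Posterior P(H) ≈ 0.803

Let H be the event that the subject carries the genetic variant; start with P(H) = 0.28. P('positive'|H) = 0.956, P('positive'|¬H) = 0.295.
Update on result 1 ('positive'): P(H) ← 0.956·0.2800 / (0.956·0.2800 + 0.295·0.7200) = 0.26768/0.48008 = 0.5576.
Update on result 2 ('positive'): P(H) ← 0.956·0.5576 / (0.956·0.5576 + 0.295·0.4424) = 0.53304/0.66356 = 0.8033.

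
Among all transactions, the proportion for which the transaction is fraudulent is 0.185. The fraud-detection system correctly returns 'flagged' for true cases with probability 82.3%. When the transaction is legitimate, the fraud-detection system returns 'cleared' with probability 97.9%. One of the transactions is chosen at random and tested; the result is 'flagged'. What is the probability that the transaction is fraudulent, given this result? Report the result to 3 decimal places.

Let H be the event that the transaction is fraudulent. P(H) = 0.185, so P(¬H) = 0.815. With E the 'flagged' result, P(E|H) = 0.823 and P(E|¬H) = 0.021.
P(E) = 0.823·0.185 + 0.021·0.815 = 0.15226 + 0.017115 = 0.16937.
By Bayes' theorem, P(H|E) = 0.15226 / 0.16937 = 0.899.

P(H | E) ≈ 0.899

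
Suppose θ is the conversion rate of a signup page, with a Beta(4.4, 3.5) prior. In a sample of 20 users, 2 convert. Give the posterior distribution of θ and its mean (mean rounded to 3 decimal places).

The binomial likelihood is conjugate to the Beta prior: with 2 successes and 18 failures, the posterior is Beta(4.4+2, 3.5+18) = Beta(6.4, 21.5).
Posterior mean = α/(α+β) = 6.4/27.9 = 0.229.

Posterior: Beta(6.4, 21.5); mean ≈ 0.229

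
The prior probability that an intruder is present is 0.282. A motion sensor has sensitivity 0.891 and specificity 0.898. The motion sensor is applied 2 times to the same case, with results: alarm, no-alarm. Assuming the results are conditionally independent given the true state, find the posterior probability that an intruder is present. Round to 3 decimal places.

Let H be the event that an intruder is present; start with P(H) = 0.282. P('alarm'|H) = 0.891, P('alarm'|¬H) = 0.102.
Update on result 1 ('alarm'): P(H) ← 0.891·0.2820 / (0.891·0.2820 + 0.102·0.7180) = 0.25126/0.32450 = 0.7743.
Update on result 2 ('no-alarm'): P(H) ← 0.109·0.7743 / (0.109·0.7743 + 0.898·0.2257) = 0.084400/0.28707 = 0.2940.

Posterior P(H) ≈ 0.294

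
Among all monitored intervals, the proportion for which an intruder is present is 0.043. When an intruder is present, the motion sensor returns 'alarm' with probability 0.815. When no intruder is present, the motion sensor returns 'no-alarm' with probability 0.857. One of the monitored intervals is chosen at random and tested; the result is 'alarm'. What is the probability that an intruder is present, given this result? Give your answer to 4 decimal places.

Write H for 'an intruder is present'. Prior odds H:¬H = 0.043/0.957 = 0.044932. For the 'alarm' outcome, the likelihood ratio is 0.815/0.143 = 5.6993.
Posterior odds = 0.044932 × 5.6993 = 0.25608, so P(H|E) = 0.25608/(1+0.25608) = 0.2039.

P(H | E) ≈ 0.2039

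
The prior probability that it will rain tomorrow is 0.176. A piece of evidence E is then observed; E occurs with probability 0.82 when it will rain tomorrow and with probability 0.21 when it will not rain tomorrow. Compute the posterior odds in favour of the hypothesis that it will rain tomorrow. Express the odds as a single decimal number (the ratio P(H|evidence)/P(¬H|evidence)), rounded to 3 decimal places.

Prior odds = 0.176/(1−0.176) = 0.21359. In log-odds, ln(0.21359) = -1.5437.
Add log likelihood ratio: ln(3.9048) = 1.3622.
Posterior log-odds = -0.18149, so posterior odds = exp(-0.18149) = 0.83403.

Posterior odds ≈ 0.834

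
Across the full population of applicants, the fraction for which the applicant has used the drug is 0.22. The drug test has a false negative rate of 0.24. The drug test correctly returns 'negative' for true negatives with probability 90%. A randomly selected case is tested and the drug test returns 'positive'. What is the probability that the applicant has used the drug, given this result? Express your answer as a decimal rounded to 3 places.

Write H for 'the applicant has used the drug'. Prior odds H:¬H = 0.22/0.78 = 0.28205. For the 'positive' outcome, the likelihood ratio is 0.76/0.1 = 7.6000.
Posterior odds = 0.28205 × 7.6000 = 2.1436, so P(H|E) = 2.1436/(1+2.1436) = 0.682.

P(H | E) ≈ 0.682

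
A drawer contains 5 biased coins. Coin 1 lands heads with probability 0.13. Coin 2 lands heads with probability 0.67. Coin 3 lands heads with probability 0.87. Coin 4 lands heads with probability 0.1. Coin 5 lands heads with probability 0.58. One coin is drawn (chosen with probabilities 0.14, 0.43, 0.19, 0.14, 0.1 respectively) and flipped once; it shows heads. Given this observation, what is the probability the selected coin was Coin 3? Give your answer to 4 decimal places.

Posterior probability ≈ 0.3041

Tabulate prior·likelihood by source: [1] prior 0.14, lik 0.13, product 0.01820; [2] prior 0.43, lik 0.67, product 0.2881; [3] prior 0.19, lik 0.87, product 0.1653; [4] prior 0.14, lik 0.1, product 0.01400; [5] prior 0.1, lik 0.58, product 0.05800.
Normalizing constant = 0.54360; the posterior for Coin 3 is its product over the sum, 0.1653/0.54360 = 0.3041.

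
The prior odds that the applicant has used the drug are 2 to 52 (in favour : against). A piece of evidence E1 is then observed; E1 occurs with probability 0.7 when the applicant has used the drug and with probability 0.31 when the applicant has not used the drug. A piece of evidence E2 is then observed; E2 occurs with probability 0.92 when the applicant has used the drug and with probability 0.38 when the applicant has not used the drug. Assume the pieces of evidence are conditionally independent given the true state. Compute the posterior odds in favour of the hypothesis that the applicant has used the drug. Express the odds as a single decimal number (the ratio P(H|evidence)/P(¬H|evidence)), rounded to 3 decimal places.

Prior odds = 2/52 = 0.038462.
Likelihood ratio for E1 = 0.7/0.31 = 2.2581.
Likelihood ratio for E2 = 0.92/0.38 = 2.4211.
Posterior odds = prior odds × LR₁ × LR₂ = 0.21027.

Posterior odds ≈ 0.210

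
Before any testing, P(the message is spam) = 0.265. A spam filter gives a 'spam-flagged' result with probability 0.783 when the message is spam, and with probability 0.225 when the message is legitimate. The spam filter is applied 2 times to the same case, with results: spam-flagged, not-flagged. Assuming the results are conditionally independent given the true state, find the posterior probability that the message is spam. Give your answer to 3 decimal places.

With H the event that the message is spam, the joint likelihood of the observed sequence is P(data|H) = 0.783·0.217 = 0.16991 and P(data|¬H) = 0.225·0.775 = 0.17438.
Bayes: P(H|data) = 0.265·0.16991 / (0.265·0.16991 + 0.735·0.17438) = 0.045026/0.17319 = 0.2600.

Posterior P(H) ≈ 0.260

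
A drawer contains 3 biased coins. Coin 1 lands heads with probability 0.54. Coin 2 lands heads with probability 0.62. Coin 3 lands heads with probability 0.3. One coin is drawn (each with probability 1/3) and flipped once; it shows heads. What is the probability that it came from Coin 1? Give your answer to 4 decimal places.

Tabulate prior·likelihood by source: [1] prior 0.333333, lik 0.54, product 0.1800; [2] prior 0.333333, lik 0.62, product 0.2067; [3] prior 0.333333, lik 0.3, product 0.1000.
Normalizing constant = 0.48667; the posterior for Coin 1 is its product over the sum, 0.1800/0.48667 = 0.3699.

Posterior probability ≈ 0.3699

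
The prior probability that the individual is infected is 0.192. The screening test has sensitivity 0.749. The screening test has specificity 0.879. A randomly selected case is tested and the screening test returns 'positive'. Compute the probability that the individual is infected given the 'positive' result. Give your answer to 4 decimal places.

P(H | E) ≈ 0.5953

Let H be the event that the individual is infected. P(H) = 0.192, so P(¬H) = 0.808. With E the 'positive' result, P(E|H) = 0.749 and P(E|¬H) = 0.121.
P(E) = 0.749·0.192 + 0.121·0.808 = 0.14381 + 0.097768 = 0.24158.
By Bayes' theorem, P(H|E) = 0.14381 / 0.24158 = 0.5953.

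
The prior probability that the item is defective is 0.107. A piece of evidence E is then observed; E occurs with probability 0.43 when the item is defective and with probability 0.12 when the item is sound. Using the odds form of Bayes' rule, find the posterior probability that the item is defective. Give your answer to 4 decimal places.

Posterior probability ≈ 0.3004

Prior odds = 0.107/(1−0.107) = 0.11982.
Likelihood ratio for E = 0.43/0.12 = 3.5833.
Posterior odds = prior odds × LR = 0.42936.
Posterior probability = odds/(1+odds) = 0.42936/1.4294 = 0.3004.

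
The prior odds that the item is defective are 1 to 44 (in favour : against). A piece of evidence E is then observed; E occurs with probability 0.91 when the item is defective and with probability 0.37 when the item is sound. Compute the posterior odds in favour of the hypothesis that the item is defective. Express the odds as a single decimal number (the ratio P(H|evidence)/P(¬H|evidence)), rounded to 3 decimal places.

Posterior odds ≈ 0.056

Prior odds = 1/44 = 0.022727. In log-odds, ln(0.022727) = -3.7842.
Add log likelihood ratio: ln(2.4595) = 0.89994.
Posterior log-odds = -2.8842, so posterior odds = exp(-2.8842) = 0.055897.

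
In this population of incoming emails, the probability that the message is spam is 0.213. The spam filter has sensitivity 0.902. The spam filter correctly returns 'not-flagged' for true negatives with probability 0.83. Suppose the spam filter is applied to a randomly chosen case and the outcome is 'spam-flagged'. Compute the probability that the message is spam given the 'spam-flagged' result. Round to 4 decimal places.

P(H | E) ≈ 0.5895

Write H for 'the message is spam'. Prior odds H:¬H = 0.213/0.787 = 0.27065. For the 'spam-flagged' outcome, the likelihood ratio is 0.902/0.17 = 5.3059.
Posterior odds = 0.27065 × 5.3059 = 1.4360, so P(H|E) = 1.4360/(1+1.4360) = 0.5895.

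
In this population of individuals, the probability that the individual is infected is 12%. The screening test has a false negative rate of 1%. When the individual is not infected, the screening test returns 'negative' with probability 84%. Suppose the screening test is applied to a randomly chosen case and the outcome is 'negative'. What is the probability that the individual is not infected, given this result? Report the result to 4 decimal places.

P(¬H | E) ≈ 0.9984

Write H for 'the individual is infected'. Prior odds H:¬H = 0.12/0.88 = 0.13636. For the 'negative' outcome, the likelihood ratio is 0.01/0.84 = 0.011905.
Posterior odds = 0.13636 × 0.011905 = 0.0016234, so P(H|E) = 0.0016234/(1+0.0016234) = 0.0016. Then P(¬H|E) = 1 − 0.0016 = 0.9984.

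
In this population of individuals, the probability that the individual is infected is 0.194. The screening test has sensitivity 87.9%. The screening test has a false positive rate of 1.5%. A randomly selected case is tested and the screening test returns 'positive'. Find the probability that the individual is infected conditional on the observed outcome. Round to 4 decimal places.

P(H | E) ≈ 0.9338

Let H be the event that the individual is infected. P(H) = 0.194, so P(¬H) = 0.806. With E the 'positive' result, P(E|H) = 0.879 and P(E|¬H) = 0.015.
P(E) = 0.879·0.194 + 0.015·0.806 = 0.17053 + 0.012090 = 0.18262.
By Bayes' theorem, P(H|E) = 0.17053 / 0.18262 = 0.9338.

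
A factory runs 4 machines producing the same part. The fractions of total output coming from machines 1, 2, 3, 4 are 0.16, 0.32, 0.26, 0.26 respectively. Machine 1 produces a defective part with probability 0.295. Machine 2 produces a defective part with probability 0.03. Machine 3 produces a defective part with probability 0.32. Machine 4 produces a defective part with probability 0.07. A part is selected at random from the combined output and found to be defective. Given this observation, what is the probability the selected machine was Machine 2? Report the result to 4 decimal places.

P(defective|M1) = 0.295; P(defective|M2) = 0.03; P(defective|M3) = 0.32; P(defective|M4) = 0.07.
Prior × likelihood for each source: 0.16·0.295=0.04720, 0.32·0.03=0.009600, 0.26·0.32=0.08320, 0.26·0.07=0.01820. Summing gives P(defective) = 0.15820.
P(Machine 2 | defective) = 0.009600 / 0.15820 = 0.0607.

Posterior probability ≈ 0.0607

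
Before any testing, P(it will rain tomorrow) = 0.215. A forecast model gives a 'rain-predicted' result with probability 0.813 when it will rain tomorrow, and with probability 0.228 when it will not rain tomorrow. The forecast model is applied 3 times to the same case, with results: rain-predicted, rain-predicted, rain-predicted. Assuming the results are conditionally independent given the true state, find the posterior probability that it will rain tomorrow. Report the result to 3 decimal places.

Let H be the event that it will rain tomorrow; start with P(H) = 0.215. P('rain-predicted'|H) = 0.813, P('rain-predicted'|¬H) = 0.228.
Update on result 1 ('rain-predicted'): P(H) ← 0.813·0.2150 / (0.813·0.2150 + 0.228·0.7850) = 0.17479/0.35377 = 0.4941.
Update on result 2 ('rain-predicted'): P(H) ← 0.813·0.4941 / (0.813·0.4941 + 0.228·0.5059) = 0.40169/0.51704 = 0.7769.
Update on result 3 ('rain-predicted'): P(H) ← 0.813·0.7769 / (0.813·0.7769 + 0.228·0.2231) = 0.63162/0.68249 = 0.9255.

Posterior P(H) ≈ 0.925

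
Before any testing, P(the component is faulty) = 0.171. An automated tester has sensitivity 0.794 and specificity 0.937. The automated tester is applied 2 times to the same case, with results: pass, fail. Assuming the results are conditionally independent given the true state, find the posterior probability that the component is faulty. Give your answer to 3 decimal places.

Posterior P(H) ≈ 0.364

Let H be the event that the component is faulty; start with P(H) = 0.171. P('fail'|H) = 0.794, P('fail'|¬H) = 0.063.
Update on result 1 ('pass'): P(H) ← 0.206·0.1710 / (0.206·0.1710 + 0.937·0.8290) = 0.035226/0.81200 = 0.0434.
Update on result 2 ('fail'): P(H) ← 0.794·0.0434 / (0.794·0.0434 + 0.063·0.9566) = 0.034445/0.094712 = 0.3637.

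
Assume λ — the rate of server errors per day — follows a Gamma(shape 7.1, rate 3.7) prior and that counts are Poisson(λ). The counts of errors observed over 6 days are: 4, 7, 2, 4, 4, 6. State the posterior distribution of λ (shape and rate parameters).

The Poisson likelihood adds the total count to the shape and the number of exposure periods to the rate. Here ∑xᵢ = 27 and n = 6, so shape 7.1→34.1 and rate 3.7→9.7.

Posterior: Gamma(shape=34.1, rate=9.7)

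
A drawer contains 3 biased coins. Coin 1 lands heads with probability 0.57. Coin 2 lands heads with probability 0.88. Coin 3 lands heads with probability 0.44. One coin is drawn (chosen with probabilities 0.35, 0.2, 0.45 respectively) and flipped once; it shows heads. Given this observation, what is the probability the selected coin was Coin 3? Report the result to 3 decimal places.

Tabulate prior·likelihood by source: [1] prior 0.35, lik 0.57, product 0.1995; [2] prior 0.2, lik 0.88, product 0.1760; [3] prior 0.45, lik 0.44, product 0.1980.
Normalizing constant = 0.57350; the posterior for Coin 3 is its product over the sum, 0.1980/0.57350 = 0.345.

Posterior probability ≈ 0.345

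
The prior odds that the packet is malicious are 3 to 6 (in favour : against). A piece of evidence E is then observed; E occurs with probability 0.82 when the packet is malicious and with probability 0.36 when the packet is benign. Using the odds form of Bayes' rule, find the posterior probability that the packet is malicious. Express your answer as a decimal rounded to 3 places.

Posterior probability ≈ 0.532

Prior odds = 3/6 = 0.50000. In log-odds, ln(0.50000) = -0.69315.
Add log likelihood ratio: ln(2.2778) = 0.82320.
Posterior log-odds = 0.13005, so posterior odds = exp(0.13005) = 1.1389. Converting, P(H|E) = 1.1389/2.1389 = 0.532.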